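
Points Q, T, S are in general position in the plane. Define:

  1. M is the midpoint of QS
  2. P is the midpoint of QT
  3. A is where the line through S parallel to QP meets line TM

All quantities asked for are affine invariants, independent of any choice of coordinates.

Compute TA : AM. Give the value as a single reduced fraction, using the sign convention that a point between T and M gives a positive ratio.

TA:AM = -2

Set Q = (0, 0), T = (1, 0), S = (0, 1); any affine frame gives the same invariant.
1. M is the midpoint of QS ⇒ M = (0, 1/2)
2. P is the midpoint of QT ⇒ P = (1/2, 0)
3. A is where the line through S parallel to QP meets line TM ⇒ A = (-1, 1)
A = T + t·(M−T) with t = 2, so TA:AM = t:(1−t) = 2:-1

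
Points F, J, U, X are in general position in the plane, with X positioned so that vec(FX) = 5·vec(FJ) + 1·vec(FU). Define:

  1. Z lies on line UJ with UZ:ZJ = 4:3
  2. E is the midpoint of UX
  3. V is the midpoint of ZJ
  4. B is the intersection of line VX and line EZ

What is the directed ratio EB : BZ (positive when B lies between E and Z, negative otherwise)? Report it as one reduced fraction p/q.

EB:BZ = -11/6

Work in coordinates with F = (0, 0), J = (1, 0), U = (0, 1), X = (5, 1).
1. Z lies on line UJ with UZ:ZJ = 4:3 ⇒ Z = (4/7, 3/7)
2. E is the midpoint of UX ⇒ E = (5/2, 1)
3. V is the midpoint of ZJ ⇒ V = (11/14, 3/14)
4. B is the intersection of line VX and line EZ ⇒ B = (-61/35, -9/35)
B = E + t·(Z−E) with t = 11/5, so EB:BZ = t:(1−t) = 11/5:-6/5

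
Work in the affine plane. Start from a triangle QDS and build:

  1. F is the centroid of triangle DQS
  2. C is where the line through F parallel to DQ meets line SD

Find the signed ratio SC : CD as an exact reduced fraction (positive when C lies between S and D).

SC:CD = 2

Work in coordinates with Q = (0, 0), D = (1, 0), S = (0, 1).
1. F is the centroid of triangle DQS ⇒ F = (1/3, 1/3)
2. C is where the line through F parallel to DQ meets line SD ⇒ C = (2/3, 1/3)
C = S + t·(D−S) with t = 2/3, so SC:CD = t:(1−t) = 2/3:1/3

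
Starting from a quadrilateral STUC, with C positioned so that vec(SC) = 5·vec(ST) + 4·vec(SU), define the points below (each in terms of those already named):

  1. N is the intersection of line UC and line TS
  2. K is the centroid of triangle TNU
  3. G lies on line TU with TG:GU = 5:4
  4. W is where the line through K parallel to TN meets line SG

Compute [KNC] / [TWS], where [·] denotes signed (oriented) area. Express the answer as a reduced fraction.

Assign S = (0, 0), T = (1, 0), U = (0, 1), C = (5, 4) — the answer is frame-independent, so this choice is without loss of generality.
1. N is the intersection of line UC and line TS ⇒ N = (-5/3, 0)
2. K is the centroid of triangle TNU ⇒ K = (-2/9, 1/3)
3. G lies on line TU with TG:GU = 5:4 ⇒ G = (4/9, 5/9)
4. W is where the line through K parallel to TN meets line SG ⇒ W = (4/15, 1/3)
2·[KNC] = -32/9, 2·[TWS] = 1/3
[KNC]:[TWS] = -32/9:1/3 = -32/3

[KNC]:[TWS] = -32/3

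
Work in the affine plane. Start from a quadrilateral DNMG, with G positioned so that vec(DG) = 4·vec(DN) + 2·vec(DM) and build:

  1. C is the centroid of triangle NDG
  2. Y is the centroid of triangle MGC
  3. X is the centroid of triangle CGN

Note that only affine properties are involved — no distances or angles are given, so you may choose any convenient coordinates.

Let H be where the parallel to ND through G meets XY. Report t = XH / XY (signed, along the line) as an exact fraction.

t = 10/3

Assign D = (0, 0), N = (1, 0), M = (0, 1), G = (4, 2) — the answer is frame-independent, so this choice is without loss of generality.
1. C is the centroid of triangle NDG ⇒ C = (5/3, 2/3)
2. Y is the centroid of triangle MGC ⇒ Y = (17/9, 11/9)
3. X is the centroid of triangle CGN ⇒ X = (20/9, 8/9)
through G parallel to ND: direction (-1, 0); meets XY at H = (10/9, 2)
H = X + t·(Y−X) with t = 10/3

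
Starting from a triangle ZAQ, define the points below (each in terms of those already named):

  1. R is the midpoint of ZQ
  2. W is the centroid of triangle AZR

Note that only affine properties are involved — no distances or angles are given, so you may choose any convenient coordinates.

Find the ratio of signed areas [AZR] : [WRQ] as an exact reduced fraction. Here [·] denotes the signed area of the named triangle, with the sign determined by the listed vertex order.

Work in coordinates with Z = (0, 0), A = (1, 0), Q = (0, 1).
1. R is the midpoint of ZQ ⇒ R = (0, 1/2)
2. W is the centroid of triangle AZR ⇒ W = (1/3, 1/6)
2·[AZR] = -1/2, 2·[WRQ] = -1/6
[AZR]:[WRQ] = -1/2:-1/6 = 3

[AZR]:[WRQ] = 3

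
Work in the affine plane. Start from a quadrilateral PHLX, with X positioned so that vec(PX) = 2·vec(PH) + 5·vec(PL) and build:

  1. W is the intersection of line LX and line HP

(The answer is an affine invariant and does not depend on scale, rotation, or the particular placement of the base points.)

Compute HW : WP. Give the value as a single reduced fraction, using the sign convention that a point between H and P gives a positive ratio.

Set P = (0, 0), H = (1, 0), L = (0, 1), X = (2, 5); any affine frame gives the same invariant.
1. W is the intersection of line LX and line HP ⇒ W = (-1/2, 0)
W = H + t·(P−H) with t = 3/2, so HW:WP = t:(1−t) = 3/2:-1/2

HW:WP = -3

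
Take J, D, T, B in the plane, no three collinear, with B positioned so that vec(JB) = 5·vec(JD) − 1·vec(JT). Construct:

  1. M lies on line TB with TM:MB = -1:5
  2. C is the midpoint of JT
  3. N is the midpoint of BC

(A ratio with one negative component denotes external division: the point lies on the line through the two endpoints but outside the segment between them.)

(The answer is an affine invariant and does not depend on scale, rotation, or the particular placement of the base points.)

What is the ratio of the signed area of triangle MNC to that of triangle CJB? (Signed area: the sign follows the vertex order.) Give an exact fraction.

Choose coordinates J = (0, 0), D = (1, 0), T = (0, 1), B = (5, -1).
1. M lies on line TB with TM:MB = -1:5 ⇒ M = (-5/4, 3/2)
2. C is the midpoint of JT ⇒ C = (0, 1/2)
3. N is the midpoint of BC ⇒ N = (5/2, -1/4)
2·[MNC] = -25/16, 2·[CJB] = 5/2
[MNC]:[CJB] = -25/16:5/2 = -5/8

[MNC]:[CJB] = -5/8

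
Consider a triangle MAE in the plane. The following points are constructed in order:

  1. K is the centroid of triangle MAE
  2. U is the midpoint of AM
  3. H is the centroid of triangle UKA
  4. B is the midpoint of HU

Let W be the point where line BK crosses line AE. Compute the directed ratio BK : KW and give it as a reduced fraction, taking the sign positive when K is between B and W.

Assign M = (0, 0), A = (1, 0), E = (0, 1) — the answer is frame-independent, so this choice is without loss of generality.
1. K is the centroid of triangle MAE ⇒ K = (1/3, 1/3)
2. U is the midpoint of AM ⇒ U = (1/2, 0)
3. H is the centroid of triangle UKA ⇒ H = (11/18, 1/9)
4. B is the midpoint of HU ⇒ B = (5/9, 1/18)
line BK meets AE at W = (-1, 2)
K = B + t·(W−B) with t = 1/7, so BK:KW = 1/7:6/7

BK:KW = 1/6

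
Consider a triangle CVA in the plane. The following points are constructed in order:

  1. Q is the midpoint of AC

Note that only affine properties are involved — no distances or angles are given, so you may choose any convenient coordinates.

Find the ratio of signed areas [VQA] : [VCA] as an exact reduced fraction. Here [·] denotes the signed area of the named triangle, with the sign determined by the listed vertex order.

[VQA]:[VCA] = 1/2

Work in coordinates with C = (0, 0), V = (1, 0), A = (0, 1).
1. Q is the midpoint of AC ⇒ Q = (0, 1/2)
2·[VQA] = -1/2, 2·[VCA] = -1
[VQA]:[VCA] = -1/2:-1 = 1/2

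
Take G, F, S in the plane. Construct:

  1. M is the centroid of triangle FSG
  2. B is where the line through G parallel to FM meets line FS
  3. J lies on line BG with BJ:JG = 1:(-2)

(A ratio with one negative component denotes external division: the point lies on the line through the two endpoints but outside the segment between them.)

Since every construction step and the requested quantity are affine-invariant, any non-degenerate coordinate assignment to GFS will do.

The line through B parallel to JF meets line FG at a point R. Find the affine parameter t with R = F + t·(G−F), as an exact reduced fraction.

Choose coordinates G = (0, 0), F = (1, 0), S = (0, 1).
1. M is the centroid of triangle FSG ⇒ M = (1/3, 1/3)
2. B is where the line through G parallel to FM meets line FS ⇒ B = (2, -1)
3. J lies on line BG with BJ:JG = 1:(-2) ⇒ J = (4, -2)
through B parallel to JF: direction (-3, 2); meets FG at R = (1/2, 0)
R = F + t·(G−F) with t = 1/2

t = 1/2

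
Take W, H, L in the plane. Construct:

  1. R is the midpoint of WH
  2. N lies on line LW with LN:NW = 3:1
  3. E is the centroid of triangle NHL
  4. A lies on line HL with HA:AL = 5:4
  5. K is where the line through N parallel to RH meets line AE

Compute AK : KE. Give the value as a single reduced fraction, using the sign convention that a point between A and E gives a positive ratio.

AK:KE = -11/6

Assign W = (0, 0), H = (1, 0), L = (0, 1) — the answer is frame-independent, so this choice is without loss of generality.
1. R is the midpoint of WH ⇒ R = (1/2, 0)
2. N lies on line LW with LN:NW = 3:1 ⇒ N = (0, 1/4)
3. E is the centroid of triangle NHL ⇒ E = (1/3, 5/12)
4. A lies on line HL with HA:AL = 5:4 ⇒ A = (4/9, 5/9)
5. K is where the line through N parallel to RH meets line AE ⇒ K = (1/5, 1/4)
K = A + t·(E−A) with t = 11/5, so AK:KE = t:(1−t) = 11/5:-6/5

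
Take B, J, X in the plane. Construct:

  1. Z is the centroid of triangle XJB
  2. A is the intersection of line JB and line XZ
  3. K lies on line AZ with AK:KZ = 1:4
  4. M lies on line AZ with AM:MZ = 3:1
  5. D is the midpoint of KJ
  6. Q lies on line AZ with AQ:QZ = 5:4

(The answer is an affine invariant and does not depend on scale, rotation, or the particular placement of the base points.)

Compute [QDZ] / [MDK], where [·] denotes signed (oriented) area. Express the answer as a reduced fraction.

[QDZ]:[MDK] = -80/99

Assign B = (0, 0), J = (1, 0), X = (0, 1) — the answer is frame-independent, so this choice is without loss of generality.
1. Z is the centroid of triangle XJB ⇒ Z = (1/3, 1/3)
2. A is the intersection of line JB and line XZ ⇒ A = (1/2, 0)
3. K lies on line AZ with AK:KZ = 1:4 ⇒ K = (7/15, 1/15)
4. M lies on line AZ with AM:MZ = 3:1 ⇒ M = (3/8, 1/4)
5. D is the midpoint of KJ ⇒ D = (11/15, 1/30)
6. Q lies on line AZ with AQ:QZ = 5:4 ⇒ Q = (11/27, 5/27)
2·[QDZ] = 1/27, 2·[MDK] = -11/240
[QDZ]:[MDK] = 1/27:-11/240 = -80/99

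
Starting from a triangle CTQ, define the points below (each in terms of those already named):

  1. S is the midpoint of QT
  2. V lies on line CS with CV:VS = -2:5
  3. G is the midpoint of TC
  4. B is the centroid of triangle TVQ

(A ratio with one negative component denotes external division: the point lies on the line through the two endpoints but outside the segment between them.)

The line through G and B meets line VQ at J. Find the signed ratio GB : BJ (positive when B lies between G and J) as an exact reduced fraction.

GB:BJ = 4/5

Set C = (0, 0), T = (1, 0), Q = (0, 1); any affine frame gives the same invariant.
1. S is the midpoint of QT ⇒ S = (1/2, 1/2)
2. V lies on line CS with CV:VS = -2:5 ⇒ V = (-1/3, -1/3)
3. G is the midpoint of TC ⇒ G = (1/2, 0)
4. B is the centroid of triangle TVQ ⇒ B = (2/9, 2/9)
line GB meets VQ at J = (-1/8, 1/2)
B = G + t·(J−G) with t = 4/9, so GB:BJ = 4/9:5/9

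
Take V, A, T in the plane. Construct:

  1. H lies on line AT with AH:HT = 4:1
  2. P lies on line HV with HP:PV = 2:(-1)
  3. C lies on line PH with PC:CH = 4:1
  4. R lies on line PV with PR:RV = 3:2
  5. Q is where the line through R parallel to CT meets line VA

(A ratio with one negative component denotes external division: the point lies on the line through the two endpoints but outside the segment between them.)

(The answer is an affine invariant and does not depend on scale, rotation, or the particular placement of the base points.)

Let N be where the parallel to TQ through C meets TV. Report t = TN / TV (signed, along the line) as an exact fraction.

Choose coordinates V = (0, 0), A = (1, 0), T = (0, 1).
1. H lies on line AT with AH:HT = 4:1 ⇒ H = (1/5, 4/5)
2. P lies on line HV with HP:PV = 2:(-1) ⇒ P = (-1/5, -4/5)
3. C lies on line PH with PC:CH = 4:1 ⇒ C = (3/25, 12/25)
4. R lies on line PV with PR:RV = 3:2 ⇒ R = (-2/25, -8/25)
5. Q is where the line through R parallel to CT meets line VA ⇒ Q = (-2/13, 0)
through C parallel to TQ: direction (-2/13, -1); meets TV at N = (0, -3/10)
N = T + t·(V−T) with t = 13/10

t = 13/10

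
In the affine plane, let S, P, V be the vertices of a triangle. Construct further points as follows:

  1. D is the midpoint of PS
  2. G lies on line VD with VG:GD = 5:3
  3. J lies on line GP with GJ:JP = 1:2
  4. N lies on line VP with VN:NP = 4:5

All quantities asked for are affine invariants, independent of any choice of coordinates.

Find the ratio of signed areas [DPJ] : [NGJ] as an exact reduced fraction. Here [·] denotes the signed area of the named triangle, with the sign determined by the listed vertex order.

[DPJ]:[NGJ] = 54/25

Work in coordinates with S = (0, 0), P = (1, 0), V = (0, 1).
1. D is the midpoint of PS ⇒ D = (1/2, 0)
2. G lies on line VD with VG:GD = 5:3 ⇒ G = (5/16, 3/8)
3. J lies on line GP with GJ:JP = 1:2 ⇒ J = (13/24, 1/4)
4. N lies on line VP with VN:NP = 4:5 ⇒ N = (4/9, 5/9)
2·[DPJ] = 1/8, 2·[NGJ] = 25/432
[DPJ]:[NGJ] = 1/8:25/432 = 54/25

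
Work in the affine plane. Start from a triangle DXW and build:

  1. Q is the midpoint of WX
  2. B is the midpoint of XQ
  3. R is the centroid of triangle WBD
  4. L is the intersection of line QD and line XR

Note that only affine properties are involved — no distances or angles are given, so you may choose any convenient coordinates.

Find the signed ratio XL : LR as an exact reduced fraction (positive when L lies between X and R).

XL:LR = 6

Assign D = (0, 0), X = (1, 0), W = (0, 1) — the answer is frame-independent, so this choice is without loss of generality.
1. Q is the midpoint of WX ⇒ Q = (1/2, 1/2)
2. B is the midpoint of XQ ⇒ B = (3/4, 1/4)
3. R is the centroid of triangle WBD ⇒ R = (1/4, 5/12)
4. L is the intersection of line QD and line XR ⇒ L = (5/14, 5/14)
L = X + t·(R−X) with t = 6/7, so XL:LR = t:(1−t) = 6/7:1/7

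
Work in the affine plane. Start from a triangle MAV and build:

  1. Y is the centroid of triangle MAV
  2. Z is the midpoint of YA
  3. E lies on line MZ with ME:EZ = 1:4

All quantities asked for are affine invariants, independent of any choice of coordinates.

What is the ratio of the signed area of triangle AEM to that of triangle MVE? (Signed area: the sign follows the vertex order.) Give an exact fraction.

Work in coordinates with M = (0, 0), A = (1, 0), V = (0, 1).
1. Y is the centroid of triangle MAV ⇒ Y = (1/3, 1/3)
2. Z is the midpoint of YA ⇒ Z = (2/3, 1/6)
3. E lies on line MZ with ME:EZ = 1:4 ⇒ E = (2/15, 1/30)
2·[AEM] = 1/30, 2·[MVE] = -2/15
[AEM]:[MVE] = 1/30:-2/15 = -1/4

[AEM]:[MVE] = -1/4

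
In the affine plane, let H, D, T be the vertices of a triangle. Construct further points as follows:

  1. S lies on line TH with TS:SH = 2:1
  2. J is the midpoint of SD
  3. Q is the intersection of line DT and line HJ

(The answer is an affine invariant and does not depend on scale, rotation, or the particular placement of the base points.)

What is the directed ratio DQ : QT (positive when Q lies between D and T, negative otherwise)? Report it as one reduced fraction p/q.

Work in coordinates with H = (0, 0), D = (1, 0), T = (0, 1).
1. S lies on line TH with TS:SH = 2:1 ⇒ S = (0, 1/3)
2. J is the midpoint of SD ⇒ J = (1/2, 1/6)
3. Q is the intersection of line DT and line HJ ⇒ Q = (3/4, 1/4)
Q = D + t·(T−D) with t = 1/4, so DQ:QT = t:(1−t) = 1/4:3/4

DQ:QT = 1/3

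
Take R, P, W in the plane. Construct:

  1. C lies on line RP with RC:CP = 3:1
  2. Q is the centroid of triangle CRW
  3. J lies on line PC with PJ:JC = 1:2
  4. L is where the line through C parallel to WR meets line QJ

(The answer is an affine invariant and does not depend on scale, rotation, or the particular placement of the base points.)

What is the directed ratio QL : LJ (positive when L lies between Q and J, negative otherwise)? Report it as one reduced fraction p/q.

Set R = (0, 0), P = (1, 0), W = (0, 1); any affine frame gives the same invariant.
1. C lies on line RP with RC:CP = 3:1 ⇒ C = (3/4, 0)
2. Q is the centroid of triangle CRW ⇒ Q = (1/4, 1/3)
3. J lies on line PC with PJ:JC = 1:2 ⇒ J = (11/12, 0)
4. L is where the line through C parallel to WR meets line QJ ⇒ L = (3/4, 1/12)
L = Q + t·(J−Q) with t = 3/4, so QL:LJ = t:(1−t) = 3/4:1/4

QL:LJ = 3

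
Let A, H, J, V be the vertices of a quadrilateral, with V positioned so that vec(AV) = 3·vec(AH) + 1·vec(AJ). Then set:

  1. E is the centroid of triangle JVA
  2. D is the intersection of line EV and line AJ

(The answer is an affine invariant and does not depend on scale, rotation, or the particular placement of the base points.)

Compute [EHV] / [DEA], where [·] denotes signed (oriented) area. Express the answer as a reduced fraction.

Assign A = (0, 0), H = (1, 0), J = (0, 1), V = (3, 1) — the answer is frame-independent, so this choice is without loss of generality.
1. E is the centroid of triangle JVA ⇒ E = (1, 2/3)
2. D is the intersection of line EV and line AJ ⇒ D = (0, 1/2)
2·[EHV] = 4/3, 2·[DEA] = -1/2
[EHV]:[DEA] = 4/3:-1/2 = -8/3

[EHV]:[DEA] = -8/3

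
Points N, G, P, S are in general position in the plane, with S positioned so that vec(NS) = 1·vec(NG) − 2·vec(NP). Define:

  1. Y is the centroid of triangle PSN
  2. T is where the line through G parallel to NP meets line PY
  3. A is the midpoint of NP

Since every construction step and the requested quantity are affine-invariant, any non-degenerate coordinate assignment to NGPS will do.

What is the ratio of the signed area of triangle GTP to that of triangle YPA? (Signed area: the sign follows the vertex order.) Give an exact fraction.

Work in coordinates with N = (0, 0), G = (1, 0), P = (0, 1), S = (1, -2).
1. Y is the centroid of triangle PSN ⇒ Y = (1/3, -1/3)
2. T is where the line through G parallel to NP meets line PY ⇒ T = (1, -3)
3. A is the midpoint of NP ⇒ A = (0, 1/2)
2·[GTP] = -3, 2·[YPA] = 1/6
[GTP]:[YPA] = -3:1/6 = -18

[GTP]:[YPA] = -18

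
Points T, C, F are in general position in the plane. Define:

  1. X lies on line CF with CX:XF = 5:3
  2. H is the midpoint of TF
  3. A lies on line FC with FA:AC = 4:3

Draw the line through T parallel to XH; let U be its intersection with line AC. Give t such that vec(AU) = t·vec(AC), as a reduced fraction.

t = 5/12

Assign T = (0, 0), C = (1, 0), F = (0, 1) — the answer is frame-independent, so this choice is without loss of generality.
1. X lies on line CF with CX:XF = 5:3 ⇒ X = (3/8, 5/8)
2. H is the midpoint of TF ⇒ H = (0, 1/2)
3. A lies on line FC with FA:AC = 4:3 ⇒ A = (4/7, 3/7)
through T parallel to XH: direction (-3/8, -1/8); meets AC at U = (3/4, 1/4)
U = A + t·(C−A) with t = 5/12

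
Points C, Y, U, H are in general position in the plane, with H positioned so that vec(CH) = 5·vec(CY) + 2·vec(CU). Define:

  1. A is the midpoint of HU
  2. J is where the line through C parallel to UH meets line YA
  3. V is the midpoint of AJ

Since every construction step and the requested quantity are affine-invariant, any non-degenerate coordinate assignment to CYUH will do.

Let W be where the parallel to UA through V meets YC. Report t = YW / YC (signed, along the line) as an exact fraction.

t = 7/2

Assign C = (0, 0), Y = (1, 0), U = (0, 1), H = (5, 2) — the answer is frame-independent, so this choice is without loss of generality.
1. A is the midpoint of HU ⇒ A = (5/2, 3/2)
2. J is where the line through C parallel to UH meets line YA ⇒ J = (5/4, 1/4)
3. V is the midpoint of AJ ⇒ V = (15/8, 7/8)
through V parallel to UA: direction (5/2, 1/2); meets YC at W = (-5/2, 0)
W = Y + t·(C−Y) with t = 7/2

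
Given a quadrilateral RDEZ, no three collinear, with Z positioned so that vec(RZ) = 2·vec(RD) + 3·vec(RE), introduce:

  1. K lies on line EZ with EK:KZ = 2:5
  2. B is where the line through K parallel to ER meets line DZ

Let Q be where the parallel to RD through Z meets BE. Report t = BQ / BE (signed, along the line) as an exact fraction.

t = 15/8

Assign R = (0, 0), D = (1, 0), E = (0, 1), Z = (2, 3) — the answer is frame-independent, so this choice is without loss of generality.
1. K lies on line EZ with EK:KZ = 2:5 ⇒ K = (4/7, 11/7)
2. B is where the line through K parallel to ER meets line DZ ⇒ B = (4/7, -9/7)
through Z parallel to RD: direction (1, 0); meets BE at Q = (-1/2, 3)
Q = B + t·(E−B) with t = 15/8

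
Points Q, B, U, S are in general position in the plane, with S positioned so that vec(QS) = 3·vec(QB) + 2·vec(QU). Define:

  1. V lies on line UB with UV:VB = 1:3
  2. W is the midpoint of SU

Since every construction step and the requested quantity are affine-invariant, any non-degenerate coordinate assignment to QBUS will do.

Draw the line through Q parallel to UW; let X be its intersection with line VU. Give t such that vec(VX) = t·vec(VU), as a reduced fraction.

Work in coordinates with Q = (0, 0), B = (1, 0), U = (0, 1), S = (3, 2).
1. V lies on line UB with UV:VB = 1:3 ⇒ V = (1/4, 3/4)
2. W is the midpoint of SU ⇒ W = (3/2, 3/2)
through Q parallel to UW: direction (3/2, 1/2); meets VU at X = (3/4, 1/4)
X = V + t·(U−V) with t = -2

t = -2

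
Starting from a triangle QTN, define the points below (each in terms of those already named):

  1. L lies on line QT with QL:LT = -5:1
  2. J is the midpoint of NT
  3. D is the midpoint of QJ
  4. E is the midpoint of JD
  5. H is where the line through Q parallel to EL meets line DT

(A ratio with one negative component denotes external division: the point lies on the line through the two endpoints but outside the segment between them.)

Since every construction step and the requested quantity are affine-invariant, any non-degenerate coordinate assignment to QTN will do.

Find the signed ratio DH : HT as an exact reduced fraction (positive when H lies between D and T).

DH:HT = -5/6

Set Q = (0, 0), T = (1, 0), N = (0, 1); any affine frame gives the same invariant.
1. L lies on line QT with QL:LT = -5:1 ⇒ L = (5/4, 0)
2. J is the midpoint of NT ⇒ J = (1/2, 1/2)
3. D is the midpoint of QJ ⇒ D = (1/4, 1/4)
4. E is the midpoint of JD ⇒ E = (3/8, 3/8)
5. H is where the line through Q parallel to EL meets line DT ⇒ H = (-7/2, 3/2)
H = D + t·(T−D) with t = -5, so DH:HT = t:(1−t) = -5:6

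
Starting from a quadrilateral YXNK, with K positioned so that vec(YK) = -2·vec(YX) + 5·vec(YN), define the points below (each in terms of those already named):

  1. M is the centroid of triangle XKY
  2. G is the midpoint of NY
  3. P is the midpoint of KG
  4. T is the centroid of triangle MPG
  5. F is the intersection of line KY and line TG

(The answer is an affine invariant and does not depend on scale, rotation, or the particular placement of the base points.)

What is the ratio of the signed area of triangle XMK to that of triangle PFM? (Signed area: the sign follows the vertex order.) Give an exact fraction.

[XMK]:[PFM] = -4/13

Set Y = (0, 0), X = (1, 0), N = (0, 1), K = (-2, 5); any affine frame gives the same invariant.
1. M is the centroid of triangle XKY ⇒ M = (-1/3, 5/3)
2. G is the midpoint of NY ⇒ G = (0, 1/2)
3. P is the midpoint of KG ⇒ P = (-1, 11/4)
4. T is the centroid of triangle MPG ⇒ T = (-4/9, 59/36)
5. F is the intersection of line KY and line TG ⇒ F = (8, -20)
2·[XMK] = -5/3, 2·[PFM] = 65/12
[XMK]:[PFM] = -5/3:65/12 = -4/13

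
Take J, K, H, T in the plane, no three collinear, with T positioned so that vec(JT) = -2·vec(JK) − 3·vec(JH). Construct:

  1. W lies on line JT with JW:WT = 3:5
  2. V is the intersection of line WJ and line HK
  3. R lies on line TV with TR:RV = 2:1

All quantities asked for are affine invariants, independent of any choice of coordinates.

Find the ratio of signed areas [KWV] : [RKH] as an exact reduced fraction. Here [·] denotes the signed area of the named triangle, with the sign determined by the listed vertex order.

[KWV]:[RKH] = -69/80

Choose coordinates J = (0, 0), K = (1, 0), H = (0, 1), T = (-2, -3).
1. W lies on line JT with JW:WT = 3:5 ⇒ W = (-3/4, -9/8)
2. V is the intersection of line WJ and line HK ⇒ V = (2/5, 3/5)
3. R lies on line TV with TR:RV = 2:1 ⇒ R = (-2/5, -3/5)
2·[KWV] = -69/40, 2·[RKH] = 2
[KWV]:[RKH] = -69/40:2 = -69/80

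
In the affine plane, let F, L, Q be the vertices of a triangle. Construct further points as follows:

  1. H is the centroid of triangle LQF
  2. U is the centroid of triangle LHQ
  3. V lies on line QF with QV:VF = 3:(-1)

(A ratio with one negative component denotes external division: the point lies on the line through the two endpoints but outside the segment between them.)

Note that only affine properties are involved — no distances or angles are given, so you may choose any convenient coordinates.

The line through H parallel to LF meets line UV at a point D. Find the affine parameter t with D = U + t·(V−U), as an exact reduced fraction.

t = 2/17

Set F = (0, 0), L = (1, 0), Q = (0, 1); any affine frame gives the same invariant.
1. H is the centroid of triangle LQF ⇒ H = (1/3, 1/3)
2. U is the centroid of triangle LHQ ⇒ U = (4/9, 4/9)
3. V lies on line QF with QV:VF = 3:(-1) ⇒ V = (0, -1/2)
through H parallel to LF: direction (-1, 0); meets UV at D = (20/51, 1/3)
D = U + t·(V−U) with t = 2/17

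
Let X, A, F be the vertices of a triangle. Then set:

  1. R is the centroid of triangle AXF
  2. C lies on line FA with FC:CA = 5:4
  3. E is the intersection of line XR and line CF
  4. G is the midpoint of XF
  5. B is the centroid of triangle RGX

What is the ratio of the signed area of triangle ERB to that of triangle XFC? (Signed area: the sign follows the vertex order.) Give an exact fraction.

[ERB]:[XFC] = 1/20

Set X = (0, 0), A = (1, 0), F = (0, 1); any affine frame gives the same invariant.
1. R is the centroid of triangle AXF ⇒ R = (1/3, 1/3)
2. C lies on line FA with FC:CA = 5:4 ⇒ C = (5/9, 4/9)
3. E is the intersection of line XR and line CF ⇒ E = (1/2, 1/2)
4. G is the midpoint of XF ⇒ G = (0, 1/2)
5. B is the centroid of triangle RGX ⇒ B = (1/9, 5/18)
2·[ERB] = -1/36, 2·[XFC] = -5/9
[ERB]:[XFC] = -1/36:-5/9 = 1/20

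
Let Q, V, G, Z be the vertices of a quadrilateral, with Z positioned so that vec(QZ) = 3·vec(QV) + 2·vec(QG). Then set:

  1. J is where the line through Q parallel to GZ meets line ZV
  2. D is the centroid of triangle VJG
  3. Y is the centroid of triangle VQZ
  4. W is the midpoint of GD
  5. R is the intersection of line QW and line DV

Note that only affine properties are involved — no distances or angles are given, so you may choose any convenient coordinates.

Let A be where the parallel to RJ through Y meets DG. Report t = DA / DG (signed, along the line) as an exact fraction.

Set Q = (0, 0), V = (1, 0), G = (0, 1), Z = (3, 2); any affine frame gives the same invariant.
1. J is where the line through Q parallel to GZ meets line ZV ⇒ J = (3/2, 1/2)
2. D is the centroid of triangle VJG ⇒ D = (5/6, 1/2)
3. Y is the centroid of triangle VQZ ⇒ Y = (4/3, 2/3)
4. W is the midpoint of GD ⇒ W = (5/12, 3/4)
5. R is the intersection of line QW and line DV ⇒ R = (5/8, 9/8)
through Y parallel to RJ: direction (7/8, -5/8); meets DG at A = (65/12, -9/4)
A = D + t·(G−D) with t = -11/2

t = -11/2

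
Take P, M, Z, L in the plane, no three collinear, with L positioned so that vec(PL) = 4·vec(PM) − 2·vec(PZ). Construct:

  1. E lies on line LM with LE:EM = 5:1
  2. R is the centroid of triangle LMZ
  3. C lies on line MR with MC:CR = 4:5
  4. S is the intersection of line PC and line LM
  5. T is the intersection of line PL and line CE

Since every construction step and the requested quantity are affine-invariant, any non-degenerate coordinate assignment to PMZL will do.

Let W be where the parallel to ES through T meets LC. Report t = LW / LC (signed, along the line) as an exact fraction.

Work in coordinates with P = (0, 0), M = (1, 0), Z = (0, 1), L = (4, -2).
1. E lies on line LM with LE:EM = 5:1 ⇒ E = (3/2, -1/3)
2. R is the centroid of triangle LMZ ⇒ R = (5/3, -1/3)
3. C lies on line MR with MC:CR = 4:5 ⇒ C = (35/27, -4/27)
4. S is the intersection of line PC and line LM ⇒ S = (35/29, -4/29)
5. T is the intersection of line PL and line CE ⇒ T = (68/27, -34/27)
through T parallel to ES: direction (-17/58, 17/87); meets LC at W = (473/27, -304/27)
W = L + t·(C−L) with t = -5

t = -5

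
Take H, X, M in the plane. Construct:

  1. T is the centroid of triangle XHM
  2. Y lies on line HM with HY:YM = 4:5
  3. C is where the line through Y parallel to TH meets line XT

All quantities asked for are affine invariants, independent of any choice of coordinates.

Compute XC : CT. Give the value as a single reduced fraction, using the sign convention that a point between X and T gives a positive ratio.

XC:CT = -13/4

Choose coordinates H = (0, 0), X = (1, 0), M = (0, 1).
1. T is the centroid of triangle XHM ⇒ T = (1/3, 1/3)
2. Y lies on line HM with HY:YM = 4:5 ⇒ Y = (0, 4/9)
3. C is where the line through Y parallel to TH meets line XT ⇒ C = (1/27, 13/27)
C = X + t·(T−X) with t = 13/9, so XC:CT = t:(1−t) = 13/9:-4/9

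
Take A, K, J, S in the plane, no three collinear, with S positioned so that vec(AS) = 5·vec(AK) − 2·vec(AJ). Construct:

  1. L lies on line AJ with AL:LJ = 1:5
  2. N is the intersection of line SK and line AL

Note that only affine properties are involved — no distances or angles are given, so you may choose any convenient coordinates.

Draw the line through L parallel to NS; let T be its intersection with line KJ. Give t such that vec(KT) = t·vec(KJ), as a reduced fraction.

t = -2/3

Choose coordinates A = (0, 0), K = (1, 0), J = (0, 1), S = (5, -2).
1. L lies on line AJ with AL:LJ = 1:5 ⇒ L = (0, 1/6)
2. N is the intersection of line SK and line AL ⇒ N = (0, 1/2)
through L parallel to NS: direction (5, -5/2); meets KJ at T = (5/3, -2/3)
T = K + t·(J−K) with t = -2/3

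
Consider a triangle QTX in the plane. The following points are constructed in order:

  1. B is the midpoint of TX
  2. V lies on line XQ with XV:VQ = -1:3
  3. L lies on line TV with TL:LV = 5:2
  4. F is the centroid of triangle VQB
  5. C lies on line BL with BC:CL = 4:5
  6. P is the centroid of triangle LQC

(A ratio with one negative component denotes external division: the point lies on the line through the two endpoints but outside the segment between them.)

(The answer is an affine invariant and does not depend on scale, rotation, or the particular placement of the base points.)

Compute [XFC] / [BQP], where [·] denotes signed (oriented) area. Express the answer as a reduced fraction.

Choose coordinates Q = (0, 0), T = (1, 0), X = (0, 1).
1. B is the midpoint of TX ⇒ B = (1/2, 1/2)
2. V lies on line XQ with XV:VQ = -1:3 ⇒ V = (0, 3/2)
3. L lies on line TV with TL:LV = 5:2 ⇒ L = (2/7, 15/14)
4. F is the centroid of triangle VQB ⇒ F = (1/6, 2/3)
5. C lies on line BL with BC:CL = 4:5 ⇒ C = (17/42, 95/126)
6. P is the centroid of triangle LQC ⇒ P = (29/126, 115/189)
2·[XFC] = 71/756, 2·[BQP] = -143/756
[XFC]:[BQP] = 71/756:-143/756 = -71/143

[XFC]:[BQP] = -71/143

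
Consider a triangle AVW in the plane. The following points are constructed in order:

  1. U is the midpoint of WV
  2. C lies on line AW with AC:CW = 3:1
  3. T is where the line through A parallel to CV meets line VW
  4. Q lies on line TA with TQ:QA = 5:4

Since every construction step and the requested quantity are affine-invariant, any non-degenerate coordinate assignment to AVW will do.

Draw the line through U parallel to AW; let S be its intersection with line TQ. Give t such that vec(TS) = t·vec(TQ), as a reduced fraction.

t = 63/40

Set A = (0, 0), V = (1, 0), W = (0, 1); any affine frame gives the same invariant.
1. U is the midpoint of WV ⇒ U = (1/2, 1/2)
2. C lies on line AW with AC:CW = 3:1 ⇒ C = (0, 3/4)
3. T is where the line through A parallel to CV meets line VW ⇒ T = (4, -3)
4. Q lies on line TA with TQ:QA = 5:4 ⇒ Q = (16/9, -4/3)
through U parallel to AW: direction (0, 1); meets TQ at S = (1/2, -3/8)
S = T + t·(Q−T) with t = 63/40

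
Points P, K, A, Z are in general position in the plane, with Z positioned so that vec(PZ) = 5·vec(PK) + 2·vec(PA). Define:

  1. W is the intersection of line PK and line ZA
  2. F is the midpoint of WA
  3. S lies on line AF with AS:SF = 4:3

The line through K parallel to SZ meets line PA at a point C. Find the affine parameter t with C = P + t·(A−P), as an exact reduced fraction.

Work in coordinates with P = (0, 0), K = (1, 0), A = (0, 1), Z = (5, 2).
1. W is the intersection of line PK and line ZA ⇒ W = (-5, 0)
2. F is the midpoint of WA ⇒ F = (-5/2, 1/2)
3. S lies on line AF with AS:SF = 4:3 ⇒ S = (-10/7, 5/7)
through K parallel to SZ: direction (45/7, 9/7); meets PA at C = (0, -1/5)
C = P + t·(A−P) with t = -1/5

t = -1/5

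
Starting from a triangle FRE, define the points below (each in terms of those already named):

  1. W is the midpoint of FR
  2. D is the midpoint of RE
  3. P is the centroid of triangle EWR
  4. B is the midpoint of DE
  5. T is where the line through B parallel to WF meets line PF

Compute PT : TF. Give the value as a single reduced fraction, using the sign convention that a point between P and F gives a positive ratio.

Work in coordinates with F = (0, 0), R = (1, 0), E = (0, 1).
1. W is the midpoint of FR ⇒ W = (1/2, 0)
2. D is the midpoint of RE ⇒ D = (1/2, 1/2)
3. P is the centroid of triangle EWR ⇒ P = (1/2, 1/3)
4. B is the midpoint of DE ⇒ B = (1/4, 3/4)
5. T is where the line through B parallel to WF meets line PF ⇒ T = (9/8, 3/4)
T = P + t·(F−P) with t = -5/4, so PT:TF = t:(1−t) = -5/4:9/4

PT:TF = -5/9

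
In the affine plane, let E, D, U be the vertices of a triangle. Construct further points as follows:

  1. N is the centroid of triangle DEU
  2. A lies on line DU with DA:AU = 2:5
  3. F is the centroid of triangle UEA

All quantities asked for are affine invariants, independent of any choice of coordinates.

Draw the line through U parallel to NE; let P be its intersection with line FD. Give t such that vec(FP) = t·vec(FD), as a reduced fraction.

t = -17/25

Assign E = (0, 0), D = (1, 0), U = (0, 1) — the answer is frame-independent, so this choice is without loss of generality.
1. N is the centroid of triangle DEU ⇒ N = (1/3, 1/3)
2. A lies on line DU with DA:AU = 2:5 ⇒ A = (5/7, 2/7)
3. F is the centroid of triangle UEA ⇒ F = (5/21, 3/7)
through U parallel to NE: direction (-1/3, -1/3); meets FD at P = (-7/25, 18/25)
P = F + t·(D−F) with t = -17/25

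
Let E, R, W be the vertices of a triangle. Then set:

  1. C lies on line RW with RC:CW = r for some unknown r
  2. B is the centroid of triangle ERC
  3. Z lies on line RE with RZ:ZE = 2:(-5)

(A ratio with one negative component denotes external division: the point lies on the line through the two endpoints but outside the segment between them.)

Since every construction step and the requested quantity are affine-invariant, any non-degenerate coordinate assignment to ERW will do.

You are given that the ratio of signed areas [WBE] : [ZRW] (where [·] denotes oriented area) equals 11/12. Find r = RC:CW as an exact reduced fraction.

r = 1/5

Assign E = (0, 0), R = (1, 0), W = (0, 1) — the answer is frame-independent, so this choice is without loss of generality.
1. With RC:CW = r, write λ = r/(r+1) so C = R + λ·(W−R); C is affine-linear in λ
2. B is the centroid of triangle ERC ⇒ B is an affine combination of earlier points and hence also affine-linear in λ
3. Z lies on line RE with RZ:ZE = 2:(-5) ⇒ Z = (5/3, 0)
Every point depending on C is an affine combination of C and λ-independent points, so each such coordinate is linear in λ; the λ² term in each signed area is a multiple of (W−R)×(W−R) = 0, so 2·[WBE] and 2·[ZRW] are each linear in λ. Evaluating at λ=0 and λ=1:
  2·[WBE] = 1/3·λ − 2/3,   2·[ZRW] = -2/3
So [WBE]:[ZRW] = (1/3·λ − 2/3) / (-2/3). Setting this equal to 11/12:
  1/3·λ − 2/3 = 11/12·(-2/3)  ⇒  λ = 1/6
Then r = λ/(1−λ) = (1/6)/(5/6) = 1/5. Check: with r = 1/5, C = (5/6, 1/6) and [WBE]:[ZRW] = 11/12 as required.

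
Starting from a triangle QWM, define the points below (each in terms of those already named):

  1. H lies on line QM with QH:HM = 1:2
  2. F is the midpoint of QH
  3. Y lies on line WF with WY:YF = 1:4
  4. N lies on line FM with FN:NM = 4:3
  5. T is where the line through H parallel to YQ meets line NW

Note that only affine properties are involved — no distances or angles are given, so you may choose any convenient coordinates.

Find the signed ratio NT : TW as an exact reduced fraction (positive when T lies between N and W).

Assign Q = (0, 0), W = (1, 0), M = (0, 1) — the answer is frame-independent, so this choice is without loss of generality.
1. H lies on line QM with QH:HM = 1:2 ⇒ H = (0, 1/3)
2. F is the midpoint of QH ⇒ F = (0, 1/6)
3. Y lies on line WF with WY:YF = 1:4 ⇒ Y = (4/5, 1/30)
4. N lies on line FM with FN:NM = 4:3 ⇒ N = (0, 9/14)
5. T is where the line through H parallel to YQ meets line NW ⇒ T = (52/115, 81/230)
T = N + t·(W−N) with t = 52/115, so NT:TW = t:(1−t) = 52/115:63/115

NT:TW = 52/63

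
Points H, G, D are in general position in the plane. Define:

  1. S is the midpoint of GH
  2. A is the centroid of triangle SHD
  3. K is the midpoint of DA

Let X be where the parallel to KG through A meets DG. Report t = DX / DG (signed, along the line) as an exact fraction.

Set H = (0, 0), G = (1, 0), D = (0, 1); any affine frame gives the same invariant.
1. S is the midpoint of GH ⇒ S = (1/2, 0)
2. A is the centroid of triangle SHD ⇒ A = (1/6, 1/3)
3. K is the midpoint of DA ⇒ K = (1/12, 2/3)
through A parallel to KG: direction (11/12, -2/3); meets DG at X = (2, -1)
X = D + t·(G−D) with t = 2

t = 2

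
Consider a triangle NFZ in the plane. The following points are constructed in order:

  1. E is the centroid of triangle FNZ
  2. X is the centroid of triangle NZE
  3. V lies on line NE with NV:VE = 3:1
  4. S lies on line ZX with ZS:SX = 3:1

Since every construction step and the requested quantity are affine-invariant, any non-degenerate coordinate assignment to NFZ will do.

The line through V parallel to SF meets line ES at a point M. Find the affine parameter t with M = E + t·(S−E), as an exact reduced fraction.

t = -3/2

Choose coordinates N = (0, 0), F = (1, 0), Z = (0, 1).
1. E is the centroid of triangle FNZ ⇒ E = (1/3, 1/3)
2. X is the centroid of triangle NZE ⇒ X = (1/9, 4/9)
3. V lies on line NE with NV:VE = 3:1 ⇒ V = (1/4, 1/4)
4. S lies on line ZX with ZS:SX = 3:1 ⇒ S = (1/12, 7/12)
through V parallel to SF: direction (11/12, -7/12); meets ES at M = (17/24, -1/24)
M = E + t·(S−E) with t = -3/2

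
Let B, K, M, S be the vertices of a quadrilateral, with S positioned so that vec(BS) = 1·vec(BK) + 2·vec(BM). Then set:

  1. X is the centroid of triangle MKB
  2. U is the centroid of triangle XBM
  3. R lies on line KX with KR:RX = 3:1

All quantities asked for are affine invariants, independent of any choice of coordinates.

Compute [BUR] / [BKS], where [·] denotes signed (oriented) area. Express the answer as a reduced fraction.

Choose coordinates B = (0, 0), K = (1, 0), M = (0, 1), S = (1, 2).
1. X is the centroid of triangle MKB ⇒ X = (1/3, 1/3)
2. U is the centroid of triangle XBM ⇒ U = (1/9, 4/9)
3. R lies on line KX with KR:RX = 3:1 ⇒ R = (1/2, 1/4)
2·[BUR] = -7/36, 2·[BKS] = 2
[BUR]:[BKS] = -7/36:2 = -7/72

[BUR]:[BKS] = -7/72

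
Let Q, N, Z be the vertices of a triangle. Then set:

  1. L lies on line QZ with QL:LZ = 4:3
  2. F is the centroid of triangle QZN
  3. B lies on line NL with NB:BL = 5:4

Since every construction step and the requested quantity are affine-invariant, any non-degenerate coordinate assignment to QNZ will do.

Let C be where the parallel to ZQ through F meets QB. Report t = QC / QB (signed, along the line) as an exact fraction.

t = 3/4

Set Q = (0, 0), N = (1, 0), Z = (0, 1); any affine frame gives the same invariant.
1. L lies on line QZ with QL:LZ = 4:3 ⇒ L = (0, 4/7)
2. F is the centroid of triangle QZN ⇒ F = (1/3, 1/3)
3. B lies on line NL with NB:BL = 5:4 ⇒ B = (4/9, 20/63)
through F parallel to ZQ: direction (0, -1); meets QB at C = (1/3, 5/21)
C = Q + t·(B−Q) with t = 3/4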